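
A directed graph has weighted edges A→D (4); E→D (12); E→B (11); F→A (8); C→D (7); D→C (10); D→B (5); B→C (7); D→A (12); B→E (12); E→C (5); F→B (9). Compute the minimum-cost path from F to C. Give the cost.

16

A few of the F→C routes:
F - A - D - C: 8 + 4 + 10 = 22
F - B - C: 9 + 7 = 16
F - A - D - B - C: 8 + 4 + 5 + 7 = 24
The minimum is 16.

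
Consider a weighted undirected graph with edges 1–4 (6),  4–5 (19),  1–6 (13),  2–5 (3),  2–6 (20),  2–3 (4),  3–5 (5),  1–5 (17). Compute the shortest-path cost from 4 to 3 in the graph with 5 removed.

43

Routes from 4 to 3 avoiding 5:
4-1-6-2-3: 6 + 13 + 20 + 4 = 43
Shortest: 43.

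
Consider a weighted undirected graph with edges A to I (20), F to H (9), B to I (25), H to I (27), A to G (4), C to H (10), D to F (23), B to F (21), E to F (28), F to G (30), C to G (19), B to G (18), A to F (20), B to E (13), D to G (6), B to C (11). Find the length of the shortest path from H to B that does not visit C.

30

Checking several routes:
H - F - B: 9 + 21 = 30
H - F - E - B: 9 + 28 + 13 = 50
H - F - A - G - B: 9 + 20 + 4 + 18 = 51
Shortest: 30.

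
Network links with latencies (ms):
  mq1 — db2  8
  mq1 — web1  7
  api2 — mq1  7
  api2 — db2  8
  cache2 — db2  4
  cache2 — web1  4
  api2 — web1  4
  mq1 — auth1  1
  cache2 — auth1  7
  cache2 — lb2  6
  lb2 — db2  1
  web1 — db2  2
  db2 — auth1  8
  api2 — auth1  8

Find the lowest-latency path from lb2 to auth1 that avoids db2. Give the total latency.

A few of the lb2→auth1 routes:
lb2 -> cache2 -> web1 -> mq1 -> auth1: 6 + 4 + 7 + 1 = 18
lb2 -> cache2 -> web1 -> api2 -> auth1: 6 + 4 + 4 + 8 = 22
lb2 -> cache2 -> auth1: 6 + 7 = 13
Shortest: 13 ms.

13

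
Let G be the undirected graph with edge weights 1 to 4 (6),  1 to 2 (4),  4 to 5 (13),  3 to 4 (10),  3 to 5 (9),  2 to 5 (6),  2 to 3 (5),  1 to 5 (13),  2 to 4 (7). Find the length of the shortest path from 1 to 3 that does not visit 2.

Routes from 1 to 3 avoiding 2:
1 → 4 → 3: 6 + 10 = 16
1 → 4 → 5 → 3: 6 + 13 + 9 = 28
1 → 5 → 4 → 3: 13 + 13 + 10 = 36
1 → 5 → 3: 13 + 9 = 22
Shortest: 16.

16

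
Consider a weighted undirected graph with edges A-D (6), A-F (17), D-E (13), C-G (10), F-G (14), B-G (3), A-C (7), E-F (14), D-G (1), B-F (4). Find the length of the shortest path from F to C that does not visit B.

Checking several routes:
F→E→D→G→C: 14 + 13 + 1 + 10 = 38
F→G→C: 14 + 10 = 24
F→A→C: 17 + 7 = 24
F→G→D→A→C: 14 + 1 + 6 + 7 = 28
F→A→D→G→C: 17 + 6 + 1 + 10 = 34
The minimum is 24.

24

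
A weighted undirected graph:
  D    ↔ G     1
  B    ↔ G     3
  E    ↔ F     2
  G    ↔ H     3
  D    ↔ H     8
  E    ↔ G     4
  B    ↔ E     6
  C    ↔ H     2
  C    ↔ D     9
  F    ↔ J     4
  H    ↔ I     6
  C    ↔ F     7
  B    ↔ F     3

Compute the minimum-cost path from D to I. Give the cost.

Checking several routes:
D→C→H→I: 9 + 2 + 6 = 17
D→H→I: 8 + 6 = 14
D→G→E→F→C→H→I: 1 + 4 + 2 + 7 + 2 + 6 = 22
D→G→B→F→C→H→I: 1 + 3 + 3 + 7 + 2 + 6 = 22
D→G→B→E→F→C→H→I: 1 + 3 + 6 + 2 + 7 + 2 + 6 = 27
D→G→H→I: 1 + 3 + 6 = 10
Shortest: 10.

10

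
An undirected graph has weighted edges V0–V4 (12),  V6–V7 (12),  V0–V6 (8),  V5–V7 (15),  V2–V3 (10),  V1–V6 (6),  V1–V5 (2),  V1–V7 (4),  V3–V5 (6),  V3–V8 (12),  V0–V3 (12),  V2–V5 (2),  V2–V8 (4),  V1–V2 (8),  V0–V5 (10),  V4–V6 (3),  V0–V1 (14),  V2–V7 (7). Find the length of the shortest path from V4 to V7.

13

Comparing a few candidate routes:
V4-V6-V7: 3 + 12 = 15
V4-V6-V1-V5-V2-V7: 3 + 6 + 2 + 2 + 7 = 20
V4-V6-V1-V7: 3 + 6 + 4 = 13
Best route has total 13.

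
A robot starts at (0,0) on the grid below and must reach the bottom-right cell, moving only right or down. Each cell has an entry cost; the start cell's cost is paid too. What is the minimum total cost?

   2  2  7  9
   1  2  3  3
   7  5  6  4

Take [0,0]→[1,0]→[1,1]→[1,2]→[1,3]→[2,3] for a total of 2 + 1 + 2 + 3 + 3 + 4 = 15.
(Top row then right column would cost 27.)

15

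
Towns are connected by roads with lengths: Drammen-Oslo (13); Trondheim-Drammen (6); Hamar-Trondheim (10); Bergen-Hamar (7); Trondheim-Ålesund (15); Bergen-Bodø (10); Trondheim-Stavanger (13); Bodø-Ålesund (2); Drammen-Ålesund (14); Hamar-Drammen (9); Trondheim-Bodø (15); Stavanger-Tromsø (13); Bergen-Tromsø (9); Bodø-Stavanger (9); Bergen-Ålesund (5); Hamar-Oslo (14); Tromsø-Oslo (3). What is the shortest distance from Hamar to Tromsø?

Some routes from Hamar to Tromsø:
Hamar-Trondheim-Drammen-Oslo-Tromsø: 10 + 6 + 13 + 3 = 32
Hamar-Bergen-Tromsø: 7 + 9 = 16
Hamar-Oslo-Tromsø: 14 + 3 = 17
Hamar-Drammen-Oslo-Tromsø: 9 + 13 + 3 = 25
The minimum is 16.

16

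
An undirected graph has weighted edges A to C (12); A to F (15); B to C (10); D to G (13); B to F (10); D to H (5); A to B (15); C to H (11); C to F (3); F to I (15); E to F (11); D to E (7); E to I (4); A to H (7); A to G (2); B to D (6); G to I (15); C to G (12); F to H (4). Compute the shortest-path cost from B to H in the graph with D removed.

Checking several routes:
B→C→F→H: 10 + 3 + 4 = 17
B→A→H: 15 + 7 = 22
B→C→H: 10 + 11 = 21
B→F→H: 10 + 4 = 14
Best route has total 14.

14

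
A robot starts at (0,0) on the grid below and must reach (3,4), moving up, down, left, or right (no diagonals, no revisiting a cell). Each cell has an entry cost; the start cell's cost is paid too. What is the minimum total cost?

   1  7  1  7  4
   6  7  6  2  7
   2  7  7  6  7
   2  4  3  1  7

Take [0,0] → [1,0] → [2,0] → [3,0] → [3,1] → [3,2] → [3,3] → [3,4] for a total of 1 + 6 + 2 + 2 + 4 + 3 + 1 + 7 = 26.

26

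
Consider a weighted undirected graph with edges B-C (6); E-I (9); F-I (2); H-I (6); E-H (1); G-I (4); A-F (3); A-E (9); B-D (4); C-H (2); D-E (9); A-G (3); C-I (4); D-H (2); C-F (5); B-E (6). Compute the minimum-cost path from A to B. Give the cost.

Some routes from A to B:
A-F-C-H-D-B: 3 + 5 + 2 + 2 + 4 = 16
A-F-C-B: 3 + 5 + 6 = 14
A-E-B: 9 + 6 = 15
A-F-I-C-B: 3 + 2 + 4 + 6 = 15
A-E-H-D-B: 9 + 1 + 2 + 4 = 16
The minimum is 14.

14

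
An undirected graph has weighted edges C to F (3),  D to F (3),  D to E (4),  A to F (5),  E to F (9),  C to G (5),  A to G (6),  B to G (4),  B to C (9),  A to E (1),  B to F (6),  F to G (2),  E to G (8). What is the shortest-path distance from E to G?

7

Some routes from E to G:
E→G: 8
E→A→G: 1 + 6 = 7
E→A→F→G: 1 + 5 + 2 = 8
The minimum is 7.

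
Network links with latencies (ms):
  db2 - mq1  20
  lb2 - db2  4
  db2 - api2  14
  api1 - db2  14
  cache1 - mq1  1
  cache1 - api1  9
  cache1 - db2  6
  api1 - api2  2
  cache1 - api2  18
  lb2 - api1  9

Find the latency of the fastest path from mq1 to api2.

Checking several routes:
mq1→cache1→api1→api2: 1 + 9 + 2 = 12
mq1→db2→api2: 20 + 14 = 34
mq1→cache1→db2→lb2→api1→api2: 1 + 6 + 4 + 9 + 2 = 22
mq1→cache1→db2→api1→api2: 1 + 6 + 14 + 2 = 23
mq1→cache1→api2: 1 + 18 = 19
mq1→cache1→db2→api2: 1 + 6 + 14 = 21
Shortest: 12 ms.

12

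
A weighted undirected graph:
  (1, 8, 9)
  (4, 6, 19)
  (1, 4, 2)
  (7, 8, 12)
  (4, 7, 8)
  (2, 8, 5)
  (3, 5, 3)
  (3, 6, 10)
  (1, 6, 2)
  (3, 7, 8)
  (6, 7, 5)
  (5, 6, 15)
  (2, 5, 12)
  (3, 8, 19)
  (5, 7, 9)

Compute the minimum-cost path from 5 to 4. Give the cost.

Comparing a few candidate routes:
5→3→7→4: 3 + 8 + 8 = 19
5→3→6→1→4: 3 + 10 + 2 + 2 = 17
5→7→4: 9 + 8 = 17
5→6→1→4: 15 + 2 + 2 = 19
5→7→6→1→4: 9 + 5 + 2 + 2 = 18
Shortest: 17.

17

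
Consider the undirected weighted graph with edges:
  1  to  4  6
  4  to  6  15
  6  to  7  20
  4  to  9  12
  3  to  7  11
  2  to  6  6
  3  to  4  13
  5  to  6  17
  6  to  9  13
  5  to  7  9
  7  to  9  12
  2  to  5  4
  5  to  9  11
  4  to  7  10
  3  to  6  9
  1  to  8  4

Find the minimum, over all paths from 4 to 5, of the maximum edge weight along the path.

10

Some routes from 4 to 5:
4 - 7 - 5: max(10, 9) = 10
4 - 7 - 3 - 6 - 2 - 5: max(10, 11, 9, 6, 4) = 11
4 - 9 - 5: max(12, 11) = 12
Smallest bottleneck: 10.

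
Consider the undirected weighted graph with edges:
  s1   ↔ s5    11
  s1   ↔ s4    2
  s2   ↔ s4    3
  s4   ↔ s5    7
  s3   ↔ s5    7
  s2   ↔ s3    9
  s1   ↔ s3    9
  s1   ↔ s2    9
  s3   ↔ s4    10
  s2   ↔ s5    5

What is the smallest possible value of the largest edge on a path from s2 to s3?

7

A few of the s2→s3 routes:
s2 -> s5 -> s3: max(5, 7) = 7
s2 -> s5 -> s4 -> s1 -> s3: max(5, 7, 2, 9) = 9
s2 -> s3: max(9) = 9
s2 -> s4 -> s5 -> s3: max(3, 7, 7) = 7
s2 -> s1 -> s4 -> s5 -> s3: max(9, 2, 7, 7) = 9
Best route has worst link 7.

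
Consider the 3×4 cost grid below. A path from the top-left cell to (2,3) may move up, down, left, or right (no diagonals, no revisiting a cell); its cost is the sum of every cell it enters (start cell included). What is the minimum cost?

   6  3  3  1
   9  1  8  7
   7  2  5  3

20

Path [0,0]→[0,1]→[1,1]→[2,1]→[2,2]→[2,3]: 6 + 3 + 1 + 2 + 5 + 3 = 20.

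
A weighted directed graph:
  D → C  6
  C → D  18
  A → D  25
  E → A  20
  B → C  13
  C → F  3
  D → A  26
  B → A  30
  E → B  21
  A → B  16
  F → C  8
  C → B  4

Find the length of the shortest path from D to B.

Routes from D to B:
D - C - B: 6 + 4 = 10
D - A - B: 26 + 16 = 42
The minimum is 10.

10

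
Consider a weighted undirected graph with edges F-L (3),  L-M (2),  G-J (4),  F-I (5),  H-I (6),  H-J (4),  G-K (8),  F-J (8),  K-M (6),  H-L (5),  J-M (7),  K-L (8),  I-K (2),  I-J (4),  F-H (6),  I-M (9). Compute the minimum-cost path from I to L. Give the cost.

8

Checking several routes:
I -> F -> L: 5 + 3 = 8
I -> K -> L: 2 + 8 = 10
I -> M -> L: 9 + 2 = 11
I -> K -> M -> L: 2 + 6 + 2 = 10
The minimum is 8.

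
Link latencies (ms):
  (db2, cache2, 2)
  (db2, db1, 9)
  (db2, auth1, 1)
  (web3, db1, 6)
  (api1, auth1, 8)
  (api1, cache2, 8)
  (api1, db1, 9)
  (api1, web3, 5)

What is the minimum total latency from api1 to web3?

Paths from api1 to web3:
api1→db1→web3: 9 + 6 = 15
api1→cache2→db2→db1→web3: 8 + 2 + 9 + 6 = 25
api1→auth1→db2→db1→web3: 8 + 1 + 9 + 6 = 24
api1→web3: 5
Shortest: 5 ms.

5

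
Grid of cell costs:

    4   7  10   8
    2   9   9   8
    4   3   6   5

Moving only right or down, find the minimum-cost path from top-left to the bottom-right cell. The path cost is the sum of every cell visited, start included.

One optimal route is r0c0 -> r1c0 -> r2c0 -> r2c1 -> r2c2 -> r2c3.
Its cost is 4 + 2 + 4 + 3 + 6 + 5 = 24.
(Top row then right column would cost 42.)

24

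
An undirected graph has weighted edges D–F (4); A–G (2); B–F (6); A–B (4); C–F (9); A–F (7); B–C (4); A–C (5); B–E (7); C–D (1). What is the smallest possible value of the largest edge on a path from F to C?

Checking several routes:
F - B - A - C: max(6, 4, 5) = 6
F - A - C: max(7, 5) = 7
F - B - C: max(6, 4) = 6
F - A - B - C: max(7, 4, 4) = 7
F - D - C: max(4, 1) = 4
The minimum achievable maximum is 4.

4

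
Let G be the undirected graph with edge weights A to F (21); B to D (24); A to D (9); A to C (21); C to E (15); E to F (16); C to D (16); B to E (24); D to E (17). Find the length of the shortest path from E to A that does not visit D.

36

Paths from E to A avoiding D:
E -> C -> A: 15 + 21 = 36
E -> F -> A: 16 + 21 = 37
Best route has total 36.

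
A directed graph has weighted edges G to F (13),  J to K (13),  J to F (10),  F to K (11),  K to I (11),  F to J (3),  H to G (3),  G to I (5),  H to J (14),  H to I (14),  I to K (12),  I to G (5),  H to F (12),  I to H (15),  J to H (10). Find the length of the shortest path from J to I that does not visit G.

Paths from J to I avoiding G:
J→K→I: 13 + 11 = 24
J→F→K→I: 10 + 11 + 11 = 32
J→H→I: 10 + 14 = 24
J→H→F→K→I: 10 + 12 + 11 + 11 = 44
Shortest: 24.

24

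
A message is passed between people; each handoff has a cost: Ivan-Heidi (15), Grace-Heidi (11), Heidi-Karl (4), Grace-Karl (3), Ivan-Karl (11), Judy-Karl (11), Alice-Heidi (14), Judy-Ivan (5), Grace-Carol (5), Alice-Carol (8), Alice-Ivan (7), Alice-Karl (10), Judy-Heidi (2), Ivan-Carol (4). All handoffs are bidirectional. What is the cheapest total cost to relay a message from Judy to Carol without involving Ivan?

14

A few of the Judy→Carol routes:
Judy-Heidi-Grace-Carol: 2 + 11 + 5 = 18
Judy-Karl-Grace-Carol: 11 + 3 + 5 = 19
Judy-Heidi-Karl-Grace-Carol: 2 + 4 + 3 + 5 = 14
Shortest: 14.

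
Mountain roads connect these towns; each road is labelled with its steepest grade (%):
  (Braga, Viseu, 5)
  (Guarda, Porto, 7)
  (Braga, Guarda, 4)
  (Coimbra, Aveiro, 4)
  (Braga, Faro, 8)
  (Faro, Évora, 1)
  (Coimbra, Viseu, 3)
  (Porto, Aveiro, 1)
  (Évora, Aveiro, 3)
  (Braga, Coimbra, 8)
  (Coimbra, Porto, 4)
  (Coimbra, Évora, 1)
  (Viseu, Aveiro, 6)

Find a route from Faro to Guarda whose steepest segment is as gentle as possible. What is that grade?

Checking several routes:
Faro-Évora-Aveiro-Porto-Coimbra-Viseu-Braga-Guarda: max(1, 3, 1, 4, 3, 5, 4) = 5
Faro-Évora-Aveiro-Coimbra-Viseu-Braga-Guarda: max(1, 3, 4, 3, 5, 4) = 5
Faro-Évora-Coimbra-Viseu-Braga-Guarda: max(1, 1, 3, 5, 4) = 5
Faro-Évora-Aveiro-Viseu-Braga-Guarda: max(1, 3, 6, 5, 4) = 6
Faro-Évora-Coimbra-Aveiro-Viseu-Braga-Guarda: max(1, 1, 4, 6, 5, 4) = 6
Faro-Évora-Coimbra-Porto-Aveiro-Viseu-Braga-Guarda: max(1, 1, 4, 1, 6, 5, 4) = 6
Smallest bottleneck: 5%.

5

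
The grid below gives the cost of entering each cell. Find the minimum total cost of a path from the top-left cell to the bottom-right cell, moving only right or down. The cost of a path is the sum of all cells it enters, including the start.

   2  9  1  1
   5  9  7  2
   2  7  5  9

24

Take r0c0 -> r0c1 -> r0c2 -> r0c3 -> r1c3 -> r2c3 for a total of 2 + 9 + 1 + 1 + 2 + 9 = 24.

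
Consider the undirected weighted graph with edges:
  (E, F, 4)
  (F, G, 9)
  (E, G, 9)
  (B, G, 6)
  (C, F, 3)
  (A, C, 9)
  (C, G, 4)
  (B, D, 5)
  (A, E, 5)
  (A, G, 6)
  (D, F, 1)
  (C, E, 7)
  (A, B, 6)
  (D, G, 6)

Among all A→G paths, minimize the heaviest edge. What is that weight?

5

A few of the A→G routes:
A-E-F-C-G: max(5, 4, 3, 4) = 5
A-E-F-D-G: max(5, 4, 1, 6) = 6
A-E-F-D-B-G: max(5, 4, 1, 5, 6) = 6
The minimum achievable maximum is 5.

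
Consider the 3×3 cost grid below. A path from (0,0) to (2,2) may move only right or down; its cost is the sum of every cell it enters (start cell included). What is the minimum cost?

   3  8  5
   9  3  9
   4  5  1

20

Take [0,0] -> [0,1] -> [1,1] -> [2,1] -> [2,2] for a total of 3 + 8 + 3 + 5 + 1 = 20.
For comparison, the top-then-right route costs 26.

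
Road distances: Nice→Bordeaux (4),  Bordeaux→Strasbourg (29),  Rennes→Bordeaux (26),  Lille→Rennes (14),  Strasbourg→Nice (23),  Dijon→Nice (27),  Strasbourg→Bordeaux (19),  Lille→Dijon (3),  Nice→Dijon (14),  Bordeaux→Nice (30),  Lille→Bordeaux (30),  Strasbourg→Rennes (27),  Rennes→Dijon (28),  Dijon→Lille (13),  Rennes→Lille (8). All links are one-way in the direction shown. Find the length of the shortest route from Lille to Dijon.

3

A few of the Lille→Dijon routes:
Lille-Rennes-Bordeaux-Nice-Dijon: 14 + 26 + 30 + 14 = 84
Lille-Rennes-Dijon: 14 + 28 = 42
Lille-Bordeaux-Nice-Dijon: 30 + 30 + 14 = 74
Lille-Dijon: 3
Lille-Bordeaux-Strasbourg-Nice-Dijon: 30 + 29 + 23 + 14 = 96
Best route has total 3.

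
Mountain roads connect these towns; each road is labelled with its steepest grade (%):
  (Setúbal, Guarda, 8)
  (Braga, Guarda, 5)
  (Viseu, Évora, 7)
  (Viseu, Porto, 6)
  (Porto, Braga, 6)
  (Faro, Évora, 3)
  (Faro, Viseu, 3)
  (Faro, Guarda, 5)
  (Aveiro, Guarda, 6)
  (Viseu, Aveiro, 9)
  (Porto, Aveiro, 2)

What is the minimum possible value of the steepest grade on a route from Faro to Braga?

5

Some routes from Faro to Braga:
Faro -> Viseu -> Porto -> Braga: max(3, 6, 6) = 6
Faro -> Guarda -> Braga: max(5, 5) = 5
Faro -> Viseu -> Porto -> Aveiro -> Guarda -> Braga: max(3, 6, 2, 6, 5) = 6
Faro -> Guarda -> Aveiro -> Porto -> Braga: max(5, 6, 2, 6) = 6
Smallest bottleneck: 5%.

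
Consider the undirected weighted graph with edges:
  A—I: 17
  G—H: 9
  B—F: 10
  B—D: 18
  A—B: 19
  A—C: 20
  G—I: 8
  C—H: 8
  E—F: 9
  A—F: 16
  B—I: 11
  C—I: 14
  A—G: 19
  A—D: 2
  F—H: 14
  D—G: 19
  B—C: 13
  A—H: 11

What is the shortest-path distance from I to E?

30

Some routes from I to E:
I → G → H → F → E: 8 + 9 + 14 + 9 = 40
I → A → F → E: 17 + 16 + 9 = 42
I → B → F → E: 11 + 10 + 9 = 30
The minimum is 30.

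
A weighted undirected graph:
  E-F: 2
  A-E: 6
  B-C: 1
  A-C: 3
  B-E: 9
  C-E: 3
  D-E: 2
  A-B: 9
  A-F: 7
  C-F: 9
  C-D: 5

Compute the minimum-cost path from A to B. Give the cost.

Checking several routes:
A-C-B: 3 + 1 = 4
A-F-E-C-B: 7 + 2 + 3 + 1 = 13
A-E-C-B: 6 + 3 + 1 = 10
A-B: 9
Best route has total 4.

4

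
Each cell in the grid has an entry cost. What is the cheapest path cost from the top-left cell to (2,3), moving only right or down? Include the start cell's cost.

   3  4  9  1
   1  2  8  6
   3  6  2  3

17

Best path: [0,0] → [1,0] → [1,1] → [2,1] → [2,2] → [2,3]
Cost: 3 + 1 + 2 + 6 + 2 + 3 = 17
For comparison, the top-then-right route costs 26.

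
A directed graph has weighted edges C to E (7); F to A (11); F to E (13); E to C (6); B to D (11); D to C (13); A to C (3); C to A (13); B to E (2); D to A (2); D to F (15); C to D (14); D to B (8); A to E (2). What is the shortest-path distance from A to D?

Routes from A to D:
A -> C -> D: 3 + 14 = 17
A -> E -> C -> D: 2 + 6 + 14 = 22
Best route has total 17.

17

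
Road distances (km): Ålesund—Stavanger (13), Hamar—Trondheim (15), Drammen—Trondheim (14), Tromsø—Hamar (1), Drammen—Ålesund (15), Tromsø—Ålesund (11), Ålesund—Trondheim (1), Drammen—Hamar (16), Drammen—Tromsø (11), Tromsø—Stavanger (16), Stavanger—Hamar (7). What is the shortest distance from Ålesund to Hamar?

12

Comparing a few candidate routes:
Ålesund → Trondheim → Hamar: 1 + 15 = 16
Ålesund → Tromsø → Hamar: 11 + 1 = 12
Ålesund → Drammen → Tromsø → Hamar: 15 + 11 + 1 = 27
Ålesund → Stavanger → Hamar: 13 + 7 = 20
Ålesund → Trondheim → Drammen → Tromsø → Hamar: 1 + 14 + 11 + 1 = 27
Best route has total 12 km.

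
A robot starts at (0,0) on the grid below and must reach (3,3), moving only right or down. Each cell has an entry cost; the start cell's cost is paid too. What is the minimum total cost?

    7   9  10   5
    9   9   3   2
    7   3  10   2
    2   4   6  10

Cheapest: (0,0) (0,1) (1,1) (1,2) (1,3) (2,3) (3,3)
  7 + 9 + 9 + 3 + 2 + 2 + 10 = 42
For comparison, the top-then-right route costs 45.

42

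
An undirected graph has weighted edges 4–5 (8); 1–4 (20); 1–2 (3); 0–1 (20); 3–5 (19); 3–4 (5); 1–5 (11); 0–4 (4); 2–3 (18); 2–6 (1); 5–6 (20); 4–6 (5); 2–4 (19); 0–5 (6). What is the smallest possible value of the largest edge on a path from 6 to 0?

5

Comparing a few candidate routes:
6 -> 4 -> 0: max(5, 4) = 5
6 -> 2 -> 1 -> 5 -> 4 -> 0: max(1, 3, 11, 8, 4) = 11
6 -> 4 -> 5 -> 0: max(5, 8, 6) = 8
Smallest bottleneck: 5.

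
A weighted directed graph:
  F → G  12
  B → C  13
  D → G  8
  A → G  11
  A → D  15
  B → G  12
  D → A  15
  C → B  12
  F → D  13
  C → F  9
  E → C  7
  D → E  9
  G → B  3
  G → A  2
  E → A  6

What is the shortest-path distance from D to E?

9

Paths from D to E:
D→E: 9
Shortest: 9.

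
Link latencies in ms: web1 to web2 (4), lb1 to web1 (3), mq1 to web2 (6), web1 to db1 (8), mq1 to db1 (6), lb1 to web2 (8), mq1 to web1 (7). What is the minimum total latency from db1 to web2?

A few of the db1→web2 routes:
db1→web1→web2: 8 + 4 = 12
db1→mq1→web2: 6 + 6 = 12
db1→mq1→web1→web2: 6 + 7 + 4 = 17
db1→web1→lb1→web2: 8 + 3 + 8 = 19
db1→web1→mq1→web2: 8 + 7 + 6 = 21
Best route has total 12 ms.

12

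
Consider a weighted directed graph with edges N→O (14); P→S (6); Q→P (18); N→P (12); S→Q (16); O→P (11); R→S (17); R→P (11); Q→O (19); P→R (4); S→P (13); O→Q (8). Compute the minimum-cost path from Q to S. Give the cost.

24

Paths from Q to S:
Q-P-S: 18 + 6 = 24
Q-O-P-R-S: 19 + 11 + 4 + 17 = 51
Q-P-R-S: 18 + 4 + 17 = 39
Q-O-P-S: 19 + 11 + 6 = 36
The minimum is 24.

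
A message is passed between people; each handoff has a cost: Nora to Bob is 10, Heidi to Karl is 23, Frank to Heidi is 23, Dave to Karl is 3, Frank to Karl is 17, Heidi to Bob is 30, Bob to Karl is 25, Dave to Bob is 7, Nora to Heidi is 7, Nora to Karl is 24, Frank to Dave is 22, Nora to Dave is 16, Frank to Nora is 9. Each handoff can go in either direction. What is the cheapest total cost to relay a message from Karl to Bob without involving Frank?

10

A few of the Karl→Bob routes:
Karl → Heidi → Nora → Bob: 23 + 7 + 10 = 40
Karl → Nora → Dave → Bob: 24 + 16 + 7 = 47
Karl → Bob: 25
Karl → Nora → Bob: 24 + 10 = 34
Karl → Dave → Bob: 3 + 7 = 10
Karl → Dave → Nora → Bob: 3 + 16 + 10 = 29
The minimum is 10.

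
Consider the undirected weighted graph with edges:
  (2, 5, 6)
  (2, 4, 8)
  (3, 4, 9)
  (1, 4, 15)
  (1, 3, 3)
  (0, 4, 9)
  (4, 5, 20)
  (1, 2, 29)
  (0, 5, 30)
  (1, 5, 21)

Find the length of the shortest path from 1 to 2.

Checking several routes:
1 -> 5 -> 2: 21 + 6 = 27
1 -> 2: 29
1 -> 3 -> 4 -> 5 -> 2: 3 + 9 + 20 + 6 = 38
1 -> 3 -> 4 -> 2: 3 + 9 + 8 = 20
1 -> 4 -> 2: 15 + 8 = 23
Best route has total 20.

20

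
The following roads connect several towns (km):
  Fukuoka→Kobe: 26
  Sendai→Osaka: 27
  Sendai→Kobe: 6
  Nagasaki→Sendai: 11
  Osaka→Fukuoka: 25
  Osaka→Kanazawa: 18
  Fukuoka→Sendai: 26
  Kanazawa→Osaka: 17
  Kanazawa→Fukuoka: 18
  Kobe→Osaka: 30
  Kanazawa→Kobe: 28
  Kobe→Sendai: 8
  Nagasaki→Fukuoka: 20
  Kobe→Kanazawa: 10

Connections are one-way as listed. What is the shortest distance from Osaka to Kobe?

46

Checking several routes:
Osaka - Kanazawa - Kobe: 18 + 28 = 46
Osaka - Fukuoka - Kobe: 25 + 26 = 51
Osaka - Fukuoka - Sendai - Kobe: 25 + 26 + 6 = 57
Osaka - Kanazawa - Fukuoka - Kobe: 18 + 18 + 26 = 62
The minimum is 46 km.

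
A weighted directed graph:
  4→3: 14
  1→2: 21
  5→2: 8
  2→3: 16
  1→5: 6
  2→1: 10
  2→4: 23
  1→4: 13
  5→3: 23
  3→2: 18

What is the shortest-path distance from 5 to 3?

23

Candidate routes:
5 -> 2 -> 3: 8 + 16 = 24
5 -> 3: 23
5 -> 2 -> 4 -> 3: 8 + 23 + 14 = 45
5 -> 2 -> 1 -> 4 -> 3: 8 + 10 + 13 + 14 = 45
Shortest: 23.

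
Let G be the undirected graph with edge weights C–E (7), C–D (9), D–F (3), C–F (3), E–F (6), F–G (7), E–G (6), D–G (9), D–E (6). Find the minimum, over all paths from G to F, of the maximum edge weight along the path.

Comparing a few candidate routes:
G-E-F: max(6, 6) = 6
G-E-C-F: max(6, 7, 3) = 7
G-F: max(7) = 7
G-D-C-F: max(9, 9, 3) = 9
G-E-D-F: max(6, 6, 3) = 6
Best route has worst link 6.

6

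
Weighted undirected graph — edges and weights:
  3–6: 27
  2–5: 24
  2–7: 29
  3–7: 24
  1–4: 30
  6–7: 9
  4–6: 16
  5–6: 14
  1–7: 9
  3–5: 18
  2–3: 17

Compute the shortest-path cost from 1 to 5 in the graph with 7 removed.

Routes from 1 to 5 avoiding 7:
1 → 4 → 6 → 5: 30 + 16 + 14 = 60
1 → 4 → 6 → 3 → 5: 30 + 16 + 27 + 18 = 91
1 → 4 → 6 → 3 → 2 → 5: 30 + 16 + 27 + 17 + 24 = 114
Best route has total 60.

60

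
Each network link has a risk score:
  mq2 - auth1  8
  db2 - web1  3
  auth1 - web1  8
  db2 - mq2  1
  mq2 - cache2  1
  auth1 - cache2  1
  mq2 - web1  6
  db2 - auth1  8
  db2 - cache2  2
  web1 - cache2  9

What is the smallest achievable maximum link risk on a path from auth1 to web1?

Checking several routes:
auth1 - cache2 - db2 - web1: max(1, 2, 3) = 3
auth1 - cache2 - mq2 - db2 - web1: max(1, 1, 1, 3) = 3
auth1 - web1: max(8) = 8
auth1 - cache2 - db2 - mq2 - web1: max(1, 2, 1, 6) = 6
auth1 - cache2 - mq2 - web1: max(1, 1, 6) = 6
auth1 - mq2 - web1: max(8, 6) = 8
The minimum achievable maximum is 3.

3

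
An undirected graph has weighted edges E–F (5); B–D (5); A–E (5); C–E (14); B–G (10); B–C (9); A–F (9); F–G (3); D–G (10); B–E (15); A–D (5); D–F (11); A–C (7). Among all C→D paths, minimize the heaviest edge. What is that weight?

7

Some routes from C to D:
C -> B -> G -> F -> E -> A -> D: max(9, 10, 3, 5, 5, 5) = 10
C -> B -> D: max(9, 5) = 9
C -> A -> F -> G -> B -> D: max(7, 9, 3, 10, 5) = 10
C -> B -> G -> D: max(9, 10, 10) = 10
C -> A -> D: max(7, 5) = 7
C -> B -> G -> F -> A -> D: max(9, 10, 3, 9, 5) = 10
Smallest bottleneck: 7.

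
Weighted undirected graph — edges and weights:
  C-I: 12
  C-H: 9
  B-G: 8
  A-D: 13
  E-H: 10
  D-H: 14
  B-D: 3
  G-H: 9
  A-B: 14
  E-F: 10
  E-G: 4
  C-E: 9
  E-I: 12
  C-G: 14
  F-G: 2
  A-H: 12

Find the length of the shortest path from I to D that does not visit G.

A few of the I→D routes:
I -> C -> E -> H -> D: 12 + 9 + 10 + 14 = 45
I -> E -> H -> D: 12 + 10 + 14 = 36
I -> E -> C -> H -> D: 12 + 9 + 9 + 14 = 44
I -> C -> H -> D: 12 + 9 + 14 = 35
Shortest: 35.

35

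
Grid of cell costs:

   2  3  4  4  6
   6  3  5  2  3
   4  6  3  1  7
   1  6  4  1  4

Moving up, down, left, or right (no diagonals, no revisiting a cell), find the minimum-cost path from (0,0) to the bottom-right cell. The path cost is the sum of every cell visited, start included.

21

Take (0,0) (0,1) (0,2) (0,3) (1,3) (2,3) (3,3) (3,4) for a total of 2 + 3 + 4 + 4 + 2 + 1 + 1 + 4 = 21.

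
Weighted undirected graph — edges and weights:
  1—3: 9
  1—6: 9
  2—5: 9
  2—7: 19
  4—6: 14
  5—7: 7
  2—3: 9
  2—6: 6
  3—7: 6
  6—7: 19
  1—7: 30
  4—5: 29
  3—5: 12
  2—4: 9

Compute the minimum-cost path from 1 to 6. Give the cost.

9

Some routes from 1 to 6:
1 -> 3 -> 2 -> 6: 9 + 9 + 6 = 24
1 -> 6: 9
1 -> 3 -> 7 -> 6: 9 + 6 + 19 = 34
The minimum is 9.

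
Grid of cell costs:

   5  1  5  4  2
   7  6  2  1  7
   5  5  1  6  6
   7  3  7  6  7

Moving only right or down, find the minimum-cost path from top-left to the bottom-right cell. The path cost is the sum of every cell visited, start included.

33

Path (0,0) -> (0,1) -> (0,2) -> (1,2) -> (1,3) -> (2,3) -> (2,4) -> (3,4): 5 + 1 + 5 + 2 + 1 + 6 + 6 + 7 = 33.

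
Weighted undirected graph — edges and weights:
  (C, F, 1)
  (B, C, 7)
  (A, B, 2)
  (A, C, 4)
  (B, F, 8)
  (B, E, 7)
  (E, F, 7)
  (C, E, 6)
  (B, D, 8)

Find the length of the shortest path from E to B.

A few of the E→B routes:
E→C→F→B: 6 + 1 + 8 = 15
E→C→A→B: 6 + 4 + 2 = 12
E→F→C→A→B: 7 + 1 + 4 + 2 = 14
E→F→C→B: 7 + 1 + 7 = 15
E→B: 7
E→C→B: 6 + 7 = 13
Best route has total 7.

7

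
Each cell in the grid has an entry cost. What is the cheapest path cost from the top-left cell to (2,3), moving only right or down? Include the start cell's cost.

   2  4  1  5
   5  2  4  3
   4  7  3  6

One optimal route is [0,0]→[0,1]→[0,2]→[1,2]→[1,3]→[2,3].
Its cost is 2 + 4 + 1 + 4 + 3 + 6 = 20.
For comparison, the top-then-right route costs 21.

20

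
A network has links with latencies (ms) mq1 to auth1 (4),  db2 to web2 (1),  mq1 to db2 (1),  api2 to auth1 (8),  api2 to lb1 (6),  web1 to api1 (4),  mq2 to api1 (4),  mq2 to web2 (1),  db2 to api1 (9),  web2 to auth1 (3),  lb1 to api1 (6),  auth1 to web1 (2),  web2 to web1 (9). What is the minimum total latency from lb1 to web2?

Some routes from lb1 to web2:
lb1-api1-web1-auth1-mq1-db2-web2: 6 + 4 + 2 + 4 + 1 + 1 = 18
lb1-api1-mq2-web2: 6 + 4 + 1 = 11
lb1-api1-db2-web2: 6 + 9 + 1 = 16
lb1-api1-web1-auth1-web2: 6 + 4 + 2 + 3 = 15
lb1-api2-auth1-web2: 6 + 8 + 3 = 17
Shortest: 11 ms.

11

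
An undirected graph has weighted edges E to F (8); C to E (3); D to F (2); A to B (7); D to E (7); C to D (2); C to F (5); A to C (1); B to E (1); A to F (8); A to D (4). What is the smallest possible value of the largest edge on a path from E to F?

3

Some routes from E to F:
E-D-C-F: max(7, 2, 5) = 7
E-C-F: max(3, 5) = 5
E-D-A-C-F: max(7, 4, 1, 5) = 7
E-C-A-D-F: max(3, 1, 4, 2) = 4
E-C-D-F: max(3, 2, 2) = 3
The minimum achievable maximum is 3.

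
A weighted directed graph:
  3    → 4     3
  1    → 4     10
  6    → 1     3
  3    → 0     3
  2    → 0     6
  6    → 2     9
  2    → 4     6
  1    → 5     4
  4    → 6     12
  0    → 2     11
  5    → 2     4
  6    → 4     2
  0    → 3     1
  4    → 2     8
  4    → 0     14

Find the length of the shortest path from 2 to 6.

18

Routes from 2 to 6:
2 - 4 - 6: 6 + 12 = 18
2 - 0 - 3 - 4 - 6: 6 + 1 + 3 + 12 = 22
Shortest: 18.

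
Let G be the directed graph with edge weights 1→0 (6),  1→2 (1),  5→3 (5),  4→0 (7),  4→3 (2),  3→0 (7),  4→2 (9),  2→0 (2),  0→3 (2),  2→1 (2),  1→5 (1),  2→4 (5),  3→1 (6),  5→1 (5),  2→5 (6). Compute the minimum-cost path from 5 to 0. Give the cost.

8

Checking several routes:
5-3-0: 5 + 7 = 12
5-1-0: 5 + 6 = 11
5-1-2-0: 5 + 1 + 2 = 8
The minimum is 8.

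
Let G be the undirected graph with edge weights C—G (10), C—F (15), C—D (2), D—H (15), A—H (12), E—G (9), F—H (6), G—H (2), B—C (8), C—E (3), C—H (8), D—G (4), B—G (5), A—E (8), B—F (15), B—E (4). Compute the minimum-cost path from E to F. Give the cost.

17

Some routes from E to F:
E → C → H → F: 3 + 8 + 6 = 17
E → B → G → H → F: 4 + 5 + 2 + 6 = 17
E → C → D → G → H → F: 3 + 2 + 4 + 2 + 6 = 17
Shortest: 17.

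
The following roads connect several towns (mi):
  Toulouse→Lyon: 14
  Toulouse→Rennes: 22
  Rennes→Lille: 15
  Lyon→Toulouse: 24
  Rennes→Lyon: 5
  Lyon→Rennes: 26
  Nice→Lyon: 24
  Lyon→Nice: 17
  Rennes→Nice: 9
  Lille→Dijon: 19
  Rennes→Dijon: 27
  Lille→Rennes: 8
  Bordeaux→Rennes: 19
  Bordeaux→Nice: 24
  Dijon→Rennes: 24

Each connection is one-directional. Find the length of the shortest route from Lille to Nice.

Checking several routes:
Lille - Rennes - Lyon - Nice: 8 + 5 + 17 = 30
Lille - Dijon - Rennes - Nice: 19 + 24 + 9 = 52
Lille - Rennes - Nice: 8 + 9 = 17
The minimum is 17 mi.

17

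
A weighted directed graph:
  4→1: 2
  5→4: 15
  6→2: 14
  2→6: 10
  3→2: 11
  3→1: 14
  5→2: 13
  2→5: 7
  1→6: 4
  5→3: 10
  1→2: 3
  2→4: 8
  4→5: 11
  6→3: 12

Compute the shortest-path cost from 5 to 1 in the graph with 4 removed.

Routes from 5 to 1 avoiding 4:
5 - 2 - 6 - 3 - 1: 13 + 10 + 12 + 14 = 49
5 - 3 - 1: 10 + 14 = 24
The minimum is 24.

24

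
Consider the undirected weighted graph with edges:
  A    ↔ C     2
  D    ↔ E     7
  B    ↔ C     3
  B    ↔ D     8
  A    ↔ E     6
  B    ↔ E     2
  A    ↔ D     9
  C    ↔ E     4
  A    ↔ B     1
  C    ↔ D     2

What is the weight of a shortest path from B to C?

Comparing a few candidate routes:
B-C: 3
B-A-C: 1 + 2 = 3
B-D-C: 8 + 2 = 10
B-E-A-C: 2 + 6 + 2 = 10
B-E-C: 2 + 4 = 6
Shortest: 3.

3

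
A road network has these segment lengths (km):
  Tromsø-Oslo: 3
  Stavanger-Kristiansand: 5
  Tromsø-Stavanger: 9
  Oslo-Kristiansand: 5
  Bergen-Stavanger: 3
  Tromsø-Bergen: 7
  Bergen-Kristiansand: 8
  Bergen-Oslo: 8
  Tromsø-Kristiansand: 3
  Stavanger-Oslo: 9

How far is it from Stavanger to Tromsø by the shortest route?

8

Some routes from Stavanger to Tromsø:
Stavanger-Tromsø: 9
Stavanger-Oslo-Tromsø: 9 + 3 = 12
Stavanger-Kristiansand-Tromsø: 5 + 3 = 8
Stavanger-Bergen-Tromsø: 3 + 7 = 10
Shortest: 8 km.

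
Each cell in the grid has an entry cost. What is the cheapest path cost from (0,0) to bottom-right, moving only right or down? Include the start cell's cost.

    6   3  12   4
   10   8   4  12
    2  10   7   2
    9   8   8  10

40

Cheapest: (0,0) → (0,1) → (1,1) → (1,2) → (2,2) → (2,3) → (3,3)
  6 + 3 + 8 + 4 + 7 + 2 + 10 = 40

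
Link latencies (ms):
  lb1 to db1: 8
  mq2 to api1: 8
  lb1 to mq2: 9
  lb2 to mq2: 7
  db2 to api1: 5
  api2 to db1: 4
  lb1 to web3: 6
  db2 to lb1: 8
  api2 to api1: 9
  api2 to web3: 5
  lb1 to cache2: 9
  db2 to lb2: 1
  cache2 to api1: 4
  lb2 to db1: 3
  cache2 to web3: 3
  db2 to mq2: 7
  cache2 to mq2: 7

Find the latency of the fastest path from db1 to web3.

A few of the db1→web3 routes:
db1 -> lb2 -> mq2 -> cache2 -> web3: 3 + 7 + 7 + 3 = 20
db1 -> lb2 -> db2 -> lb1 -> web3: 3 + 1 + 8 + 6 = 18
db1 -> lb1 -> web3: 8 + 6 = 14
db1 -> lb2 -> db2 -> api1 -> cache2 -> web3: 3 + 1 + 5 + 4 + 3 = 16
db1 -> api2 -> web3: 4 + 5 = 9
Best route has total 9 ms.

9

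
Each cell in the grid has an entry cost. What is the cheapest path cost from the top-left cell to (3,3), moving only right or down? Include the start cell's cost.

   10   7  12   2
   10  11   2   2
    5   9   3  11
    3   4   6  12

Cheapest: [0,0]→[1,0]→[2,0]→[3,0]→[3,1]→[3,2]→[3,3]
  10 + 10 + 5 + 3 + 4 + 6 + 12 = 50
For comparison, the top-then-right route costs 56.

50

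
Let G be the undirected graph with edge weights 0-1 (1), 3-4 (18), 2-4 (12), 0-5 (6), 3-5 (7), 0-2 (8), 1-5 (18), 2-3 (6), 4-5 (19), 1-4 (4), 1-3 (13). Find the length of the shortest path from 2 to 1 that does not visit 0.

16

Some routes from 2 to 1 avoiding 0:
2 → 3 → 1: 6 + 13 = 19
2 → 4 → 1: 12 + 4 = 16
2 → 3 → 4 → 1: 6 + 18 + 4 = 28
The minimum is 16.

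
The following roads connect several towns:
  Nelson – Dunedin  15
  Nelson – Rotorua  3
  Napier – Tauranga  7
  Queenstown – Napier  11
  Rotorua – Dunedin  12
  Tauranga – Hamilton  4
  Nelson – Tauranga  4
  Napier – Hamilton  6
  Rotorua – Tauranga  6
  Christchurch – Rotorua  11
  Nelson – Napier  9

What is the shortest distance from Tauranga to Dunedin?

18

Some routes from Tauranga to Dunedin:
Tauranga→Rotorua→Nelson→Dunedin: 6 + 3 + 15 = 24
Tauranga→Rotorua→Dunedin: 6 + 12 = 18
Tauranga→Nelson→Rotorua→Dunedin: 4 + 3 + 12 = 19
Tauranga→Nelson→Dunedin: 4 + 15 = 19
Shortest: 18.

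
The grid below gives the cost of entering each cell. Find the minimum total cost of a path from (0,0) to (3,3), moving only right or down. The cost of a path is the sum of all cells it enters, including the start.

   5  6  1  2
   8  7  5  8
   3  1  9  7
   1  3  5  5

30

Cheapest: [0,0] [1,0] [2,0] [2,1] [3,1] [3,2] [3,3]
  5 + 8 + 3 + 1 + 3 + 5 + 5 = 30
For comparison, the top-then-right route costs 34.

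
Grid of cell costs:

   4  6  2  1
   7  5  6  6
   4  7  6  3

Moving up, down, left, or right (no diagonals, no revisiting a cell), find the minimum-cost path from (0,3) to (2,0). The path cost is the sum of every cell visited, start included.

24

Path (0,3)→(0,2)→(0,1)→(0,0)→(1,0)→(2,0): 1 + 2 + 6 + 4 + 7 + 4 = 24.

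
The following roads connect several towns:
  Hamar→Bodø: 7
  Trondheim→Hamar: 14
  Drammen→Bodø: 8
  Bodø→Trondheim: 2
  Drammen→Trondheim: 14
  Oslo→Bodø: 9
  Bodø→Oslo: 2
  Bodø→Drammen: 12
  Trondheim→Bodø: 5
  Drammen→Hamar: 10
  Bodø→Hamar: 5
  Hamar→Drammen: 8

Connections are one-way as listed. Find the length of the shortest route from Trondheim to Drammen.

Paths from Trondheim to Drammen:
Trondheim→Hamar→Drammen: 14 + 8 = 22
Trondheim→Bodø→Hamar→Drammen: 5 + 5 + 8 = 18
Trondheim→Bodø→Drammen: 5 + 12 = 17
Trondheim→Hamar→Bodø→Drammen: 14 + 7 + 12 = 33
Best route has total 17.

17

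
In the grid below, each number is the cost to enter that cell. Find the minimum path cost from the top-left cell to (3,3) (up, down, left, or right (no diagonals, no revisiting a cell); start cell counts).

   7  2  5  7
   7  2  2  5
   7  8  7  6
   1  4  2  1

23

One optimal route is r0c0 → r0c1 → r1c1 → r1c2 → r2c2 → r3c2 → r3c3.
Its cost is 7 + 2 + 2 + 2 + 7 + 2 + 1 = 23.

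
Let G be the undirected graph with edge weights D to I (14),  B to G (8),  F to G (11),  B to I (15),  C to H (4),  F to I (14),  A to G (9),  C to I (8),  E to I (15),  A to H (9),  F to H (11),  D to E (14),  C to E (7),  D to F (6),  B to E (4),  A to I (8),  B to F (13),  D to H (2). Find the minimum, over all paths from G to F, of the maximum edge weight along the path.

A few of the G→F routes:
G → A → I → C → H → D → F: max(9, 8, 8, 4, 2, 6) = 9
G → B → E → C → I → A → H → D → F: max(8, 4, 7, 8, 8, 9, 2, 6) = 9
G → A → H → D → F: max(9, 9, 2, 6) = 9
G → B → E → C → H → D → F: max(8, 4, 7, 4, 2, 6) = 8
G → B → E → C → I → A → H → F: max(8, 4, 7, 8, 8, 9, 11) = 11
The minimum achievable maximum is 8.

8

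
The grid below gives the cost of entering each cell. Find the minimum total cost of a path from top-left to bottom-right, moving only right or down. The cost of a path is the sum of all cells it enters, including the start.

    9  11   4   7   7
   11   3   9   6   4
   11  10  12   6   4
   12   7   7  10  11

56

Cheapest: [0,0] → [0,1] → [0,2] → [0,3] → [1,3] → [1,4] → [2,4] → [3,4]
  9 + 11 + 4 + 7 + 6 + 4 + 4 + 11 = 56
(Top row then right column would cost 57.)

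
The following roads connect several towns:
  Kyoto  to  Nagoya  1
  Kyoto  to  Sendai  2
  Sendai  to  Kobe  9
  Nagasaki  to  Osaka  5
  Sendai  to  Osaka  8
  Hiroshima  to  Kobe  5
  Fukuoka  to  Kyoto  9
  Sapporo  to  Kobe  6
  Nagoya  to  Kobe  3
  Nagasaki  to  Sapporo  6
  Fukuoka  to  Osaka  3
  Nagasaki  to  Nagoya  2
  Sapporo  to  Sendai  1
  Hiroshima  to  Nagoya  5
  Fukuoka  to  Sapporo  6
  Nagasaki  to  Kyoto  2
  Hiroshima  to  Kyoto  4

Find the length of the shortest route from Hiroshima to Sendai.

6

A few of the Hiroshima→Sendai routes:
Hiroshima-Kobe-Nagoya-Kyoto-Sendai: 5 + 3 + 1 + 2 = 11
Hiroshima-Nagoya-Nagasaki-Kyoto-Sendai: 5 + 2 + 2 + 2 = 11
Hiroshima-Kobe-Sapporo-Sendai: 5 + 6 + 1 = 12
Hiroshima-Nagoya-Kyoto-Sendai: 5 + 1 + 2 = 8
Hiroshima-Kyoto-Sendai: 4 + 2 = 6
Best route has total 6.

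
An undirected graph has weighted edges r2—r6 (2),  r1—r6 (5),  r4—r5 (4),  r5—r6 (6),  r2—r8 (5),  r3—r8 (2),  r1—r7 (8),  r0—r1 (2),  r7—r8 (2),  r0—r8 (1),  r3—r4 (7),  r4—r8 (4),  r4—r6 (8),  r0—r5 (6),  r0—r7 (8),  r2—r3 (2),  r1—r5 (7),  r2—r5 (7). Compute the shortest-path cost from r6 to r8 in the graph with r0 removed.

Checking several routes:
r6 -> r5 -> r4 -> r8: 6 + 4 + 4 = 14
r6 -> r2 -> r3 -> r8: 2 + 2 + 2 = 6
r6 -> r2 -> r8: 2 + 5 = 7
r6 -> r4 -> r8: 8 + 4 = 12
r6 -> r2 -> r3 -> r4 -> r8: 2 + 2 + 7 + 4 = 15
r6 -> r1 -> r7 -> r8: 5 + 8 + 2 = 15
Best route has total 6.

6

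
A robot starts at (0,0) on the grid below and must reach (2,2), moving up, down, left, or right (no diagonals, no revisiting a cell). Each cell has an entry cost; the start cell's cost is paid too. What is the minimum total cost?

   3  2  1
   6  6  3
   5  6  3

Path [0,0] -> [0,1] -> [0,2] -> [1,2] -> [2,2]: 3 + 2 + 1 + 3 + 3 = 12.

12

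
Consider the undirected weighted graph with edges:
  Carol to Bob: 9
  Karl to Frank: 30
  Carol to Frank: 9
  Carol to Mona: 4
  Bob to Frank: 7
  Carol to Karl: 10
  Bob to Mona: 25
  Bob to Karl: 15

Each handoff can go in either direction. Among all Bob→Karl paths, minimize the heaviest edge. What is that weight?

Checking several routes:
Bob - Carol - Frank - Karl: max(9, 9, 30) = 30
Bob - Carol - Karl: max(9, 10) = 10
Bob - Mona - Carol - Karl: max(25, 4, 10) = 25
Bob - Karl: max(15) = 15
Bob - Frank - Carol - Karl: max(7, 9, 10) = 10
The minimum achievable maximum is 10.

10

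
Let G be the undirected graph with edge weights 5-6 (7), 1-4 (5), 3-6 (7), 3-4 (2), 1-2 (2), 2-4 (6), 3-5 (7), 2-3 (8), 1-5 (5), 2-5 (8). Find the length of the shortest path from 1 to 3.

7

Checking several routes:
1 -> 4 -> 3: 5 + 2 = 7
1 -> 2 -> 3: 2 + 8 = 10
1 -> 2 -> 4 -> 3: 2 + 6 + 2 = 10
Shortest: 7.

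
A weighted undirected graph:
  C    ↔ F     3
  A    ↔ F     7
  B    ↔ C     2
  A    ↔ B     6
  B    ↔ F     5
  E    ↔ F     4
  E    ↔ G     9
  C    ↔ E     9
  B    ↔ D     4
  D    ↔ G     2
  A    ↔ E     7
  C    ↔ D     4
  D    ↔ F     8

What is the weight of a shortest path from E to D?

11

Some routes from E to D:
E→F→C→D: 4 + 3 + 4 = 11
E→F→B→D: 4 + 5 + 4 = 13
E→G→D: 9 + 2 = 11
E→C→D: 9 + 4 = 13
E→F→C→B→D: 4 + 3 + 2 + 4 = 13
E→F→D: 4 + 8 = 12
Best route has total 11.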